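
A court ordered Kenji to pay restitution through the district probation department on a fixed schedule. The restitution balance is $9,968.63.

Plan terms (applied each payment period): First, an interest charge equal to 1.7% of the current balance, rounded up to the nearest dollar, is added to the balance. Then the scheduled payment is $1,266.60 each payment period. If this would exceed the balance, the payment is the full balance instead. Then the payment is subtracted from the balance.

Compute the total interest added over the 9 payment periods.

$831.00

Payment period 1: opening $9,968.63; interest $170.00 → $10,138.63; payment $1,266.60; balance $8,872.03
Payment period 2: opening $8,872.03; interest $151.00 → $9,023.03; payment $1,266.60; balance $7,756.43
Payment period 3: opening $7,756.43; interest $132.00 → $7,888.43; payment $1,266.60; balance $6,621.83
Payment period 4: opening $6,621.83; interest $113.00 → $6,734.83; payment $1,266.60; balance $5,468.23
Payment period 5: opening $5,468.23; interest $93.00 → $5,561.23; payment $1,266.60; balance $4,294.63
Payment period 6: opening $4,294.63; interest $74.00 → $4,368.63; payment $1,266.60; balance $3,102.03
Payment period 7: opening $3,102.03; interest $53.00 → $3,155.03; payment $1,266.60; balance $1,888.43
Payment period 8: opening $1,888.43; interest $33.00 → $1,921.43; payment $1,266.60; balance $654.83
Payment period 9: opening $654.83; interest $12.00 → $666.83; payment $666.83; balance $0.00
Total interest: $170.00 + $151.00 + $132.00 + $113.00 + $93.00 + $74.00 + $53.00 + $33.00 + $12.00 = $831.00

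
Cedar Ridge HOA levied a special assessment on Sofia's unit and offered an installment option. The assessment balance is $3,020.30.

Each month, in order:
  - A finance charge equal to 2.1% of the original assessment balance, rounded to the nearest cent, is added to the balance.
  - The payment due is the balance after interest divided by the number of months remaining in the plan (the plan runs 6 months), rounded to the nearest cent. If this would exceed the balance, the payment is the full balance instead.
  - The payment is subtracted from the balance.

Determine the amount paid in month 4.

# | Opening | Interest | Payment | End bal
1 | $3,020.30 | $63.43 | $513.96 | $2,569.77
2 | $2,569.77 | $63.43 | $526.64 | $2,106.56
3 | $2,106.56 | $63.43 | $542.50 | $1,627.49
4 | $1,627.49 | $63.43 | $563.64 | $1,127.28

$563.64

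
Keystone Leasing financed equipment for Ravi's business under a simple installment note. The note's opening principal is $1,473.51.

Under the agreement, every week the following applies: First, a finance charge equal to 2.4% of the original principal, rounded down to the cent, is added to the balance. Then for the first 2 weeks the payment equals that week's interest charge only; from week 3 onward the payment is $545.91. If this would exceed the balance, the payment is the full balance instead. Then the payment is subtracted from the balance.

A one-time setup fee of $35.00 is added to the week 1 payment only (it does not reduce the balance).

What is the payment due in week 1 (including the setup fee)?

$70.36

Week 1: opening $1,473.51; interest $35.36 → $1,508.87; payment $35.36 (+ $35.00 fee); balance $1,473.51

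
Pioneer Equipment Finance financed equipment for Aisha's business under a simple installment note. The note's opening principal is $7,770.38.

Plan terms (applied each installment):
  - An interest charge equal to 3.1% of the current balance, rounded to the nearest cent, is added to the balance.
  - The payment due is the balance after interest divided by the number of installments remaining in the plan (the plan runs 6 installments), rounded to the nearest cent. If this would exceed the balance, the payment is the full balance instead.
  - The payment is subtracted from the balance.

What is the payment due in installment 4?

$1,463.27

# | Opening | Interest | Payment | End bal
1 | $7,770.38 | $240.88 | $1,335.21 | $6,676.05
2 | $6,676.05 | $206.96 | $1,376.60 | $5,506.41
3 | $5,506.41 | $170.70 | $1,419.28 | $4,257.83
4 | $4,257.83 | $131.99 | $1,463.27 | $2,926.55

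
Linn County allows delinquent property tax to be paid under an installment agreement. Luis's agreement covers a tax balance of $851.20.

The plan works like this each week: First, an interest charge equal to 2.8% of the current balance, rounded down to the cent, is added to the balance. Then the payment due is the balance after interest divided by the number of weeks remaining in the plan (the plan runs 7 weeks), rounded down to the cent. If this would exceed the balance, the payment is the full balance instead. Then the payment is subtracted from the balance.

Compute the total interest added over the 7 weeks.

$100.83

Week 1: $851.20 +$23.83 interest = $875.03; pay $125.00 → $750.03
Week 2: $750.03 +$21.00 interest = $771.03; pay $128.50 → $642.53
Week 3: $642.53 +$17.99 interest = $660.52; pay $132.10 → $528.42
Week 4: $528.42 +$14.79 interest = $543.21; pay $135.80 → $407.41
Week 5: $407.41 +$11.40 interest = $418.81; pay $139.60 → $279.21
Week 6: $279.21 +$7.81 interest = $287.02; pay $143.51 → $143.51
Week 7: $143.51 +$4.01 interest = $147.52; pay $147.52 → $0.00
Total interest: $23.83 + $21.00 + $17.99 + $14.79 + $11.40 + $7.81 + $4.01 = $100.83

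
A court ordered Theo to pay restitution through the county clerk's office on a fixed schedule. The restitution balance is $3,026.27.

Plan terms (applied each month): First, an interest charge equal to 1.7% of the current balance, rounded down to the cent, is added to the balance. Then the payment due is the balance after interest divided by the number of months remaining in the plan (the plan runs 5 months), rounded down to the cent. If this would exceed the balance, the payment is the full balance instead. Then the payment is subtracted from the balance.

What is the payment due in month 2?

Month 1: $3,026.27 +$51.44 interest = $3,077.71; pay $615.54 → $2,462.17
Month 2: $2,462.17 +$41.85 interest = $2,504.02; pay $626.00 → $1,878.02

$626.00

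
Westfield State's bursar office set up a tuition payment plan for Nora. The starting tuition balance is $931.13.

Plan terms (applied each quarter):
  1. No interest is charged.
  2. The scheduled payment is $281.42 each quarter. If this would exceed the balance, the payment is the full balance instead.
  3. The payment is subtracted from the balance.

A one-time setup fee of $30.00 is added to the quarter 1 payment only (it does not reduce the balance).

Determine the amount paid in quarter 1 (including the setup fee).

$311.42

Quarter 1: opening $931.13; payment $281.42 (+ $30.00 fee); balance $649.71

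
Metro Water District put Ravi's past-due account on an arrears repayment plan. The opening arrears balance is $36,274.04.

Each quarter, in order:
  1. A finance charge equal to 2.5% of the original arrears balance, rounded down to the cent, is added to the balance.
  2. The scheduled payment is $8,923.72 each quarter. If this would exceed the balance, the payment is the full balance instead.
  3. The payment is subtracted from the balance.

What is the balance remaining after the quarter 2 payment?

$20,240.30

# | Opening | Interest | Payment | End bal
1 | $36,274.04 | $906.85 | $8,923.72 | $28,257.17
2 | $28,257.17 | $906.85 | $8,923.72 | $20,240.30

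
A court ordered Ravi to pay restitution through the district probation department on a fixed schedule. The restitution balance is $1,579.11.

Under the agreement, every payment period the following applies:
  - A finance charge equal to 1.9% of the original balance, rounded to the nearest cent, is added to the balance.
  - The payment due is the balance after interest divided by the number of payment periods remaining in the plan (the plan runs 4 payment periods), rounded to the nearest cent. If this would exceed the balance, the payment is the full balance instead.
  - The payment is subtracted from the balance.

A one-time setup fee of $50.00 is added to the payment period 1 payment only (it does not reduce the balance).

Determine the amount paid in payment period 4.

$457.27

Payment period 1: opening $1,579.11; interest $30.00 → $1,609.11; payment $402.28 (+ $50.00 fee); balance $1,206.83
Payment period 2: opening $1,206.83; interest $30.00 → $1,236.83; payment $412.28; balance $824.55
Payment period 3: opening $824.55; interest $30.00 → $854.55; payment $427.28; balance $427.27
Payment period 4: opening $427.27; interest $30.00 → $457.27; payment $457.27; balance $0.00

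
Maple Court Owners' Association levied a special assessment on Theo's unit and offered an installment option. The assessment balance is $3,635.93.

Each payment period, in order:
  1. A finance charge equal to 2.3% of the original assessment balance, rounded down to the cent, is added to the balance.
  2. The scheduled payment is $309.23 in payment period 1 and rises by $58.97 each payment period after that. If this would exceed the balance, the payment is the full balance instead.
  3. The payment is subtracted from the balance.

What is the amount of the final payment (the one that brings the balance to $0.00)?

Payment period 1: opening $3,635.93; interest $83.62 → $3,719.55; payment $309.23; balance $3,410.32
Payment period 2: opening $3,410.32; interest $83.62 → $3,493.94; payment $368.20; balance $3,125.74
Payment period 3: opening $3,125.74; interest $83.62 → $3,209.36; payment $427.17; balance $2,782.19
Payment period 4: opening $2,782.19; interest $83.62 → $2,865.81; payment $486.14; balance $2,379.67
Payment period 5: opening $2,379.67; interest $83.62 → $2,463.29; payment $545.11; balance $1,918.18
Payment period 6: opening $1,918.18; interest $83.62 → $2,001.80; payment $604.08; balance $1,397.72
Payment period 7: opening $1,397.72; interest $83.62 → $1,481.34; payment $663.05; balance $818.29
Payment period 8: opening $818.29; interest $83.62 → $901.91; payment $722.02; balance $179.89
Payment period 9: opening $179.89; interest $83.62 → $263.51; payment $263.51; balance $0.00

$263.51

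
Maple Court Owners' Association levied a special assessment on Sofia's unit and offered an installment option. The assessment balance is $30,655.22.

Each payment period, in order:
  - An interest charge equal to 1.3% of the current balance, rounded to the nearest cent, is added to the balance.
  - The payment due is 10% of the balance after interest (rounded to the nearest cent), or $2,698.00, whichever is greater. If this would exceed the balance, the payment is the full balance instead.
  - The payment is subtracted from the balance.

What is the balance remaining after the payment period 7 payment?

$13,335.07

# | Opening | Interest | Payment | End bal
1 | $30,655.22 | $398.52 | $3,105.37 | $27,948.37
2 | $27,948.37 | $363.33 | $2,831.17 | $25,480.53
3 | $25,480.53 | $331.25 | $2,698.00 | $23,113.78
4 | $23,113.78 | $300.48 | $2,698.00 | $20,716.26
5 | $20,716.26 | $269.31 | $2,698.00 | $18,287.57
6 | $18,287.57 | $237.74 | $2,698.00 | $15,827.31
7 | $15,827.31 | $205.76 | $2,698.00 | $13,335.07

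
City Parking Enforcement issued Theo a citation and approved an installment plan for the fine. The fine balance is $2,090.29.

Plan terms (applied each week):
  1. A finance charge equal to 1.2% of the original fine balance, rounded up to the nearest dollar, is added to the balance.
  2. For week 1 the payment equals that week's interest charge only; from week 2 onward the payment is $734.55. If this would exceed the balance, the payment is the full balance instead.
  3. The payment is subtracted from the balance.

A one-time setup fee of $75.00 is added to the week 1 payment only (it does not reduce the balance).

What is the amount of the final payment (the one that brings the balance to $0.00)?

Week 1: opening $2,090.29; interest $26.00 → $2,116.29; payment $26.00 (+ $75.00 fee); balance $2,090.29
Week 2: opening $2,090.29; interest $26.00 → $2,116.29; payment $734.55; balance $1,381.74
Week 3: opening $1,381.74; interest $26.00 → $1,407.74; payment $734.55; balance $673.19
Week 4: opening $673.19; interest $26.00 → $699.19; payment $699.19; balance $0.00

$699.19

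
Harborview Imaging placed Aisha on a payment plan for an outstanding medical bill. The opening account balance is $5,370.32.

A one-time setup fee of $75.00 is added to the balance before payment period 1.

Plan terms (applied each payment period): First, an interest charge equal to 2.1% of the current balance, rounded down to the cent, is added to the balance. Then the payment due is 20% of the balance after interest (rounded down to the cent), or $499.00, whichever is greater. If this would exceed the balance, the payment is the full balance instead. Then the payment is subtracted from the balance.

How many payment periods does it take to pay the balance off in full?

10

Payment period 1: opening $5,445.32; interest $114.35 → $5,559.67; payment $1,111.93; balance $4,447.74
Payment period 2: opening $4,447.74; interest $93.40 → $4,541.14; payment $908.22; balance $3,632.92
Payment period 3: opening $3,632.92; interest $76.29 → $3,709.21; payment $741.84; balance $2,967.37
Payment period 4: opening $2,967.37; interest $62.31 → $3,029.68; payment $605.93; balance $2,423.75
Payment period 5: opening $2,423.75; interest $50.89 → $2,474.64; payment $499.00; balance $1,975.64
Payment period 6: opening $1,975.64; interest $41.48 → $2,017.12; payment $499.00; balance $1,518.12
Payment period 7: opening $1,518.12; interest $31.88 → $1,550.00; payment $499.00; balance $1,051.00
Payment period 8: opening $1,051.00; interest $22.07 → $1,073.07; payment $499.00; balance $574.07
Payment period 9: opening $574.07; interest $12.05 → $586.12; payment $499.00; balance $87.12
Payment period 10: opening $87.12; interest $1.82 → $88.94; payment $88.94; balance $0.00
Balance reaches $0.00 in payment period 10.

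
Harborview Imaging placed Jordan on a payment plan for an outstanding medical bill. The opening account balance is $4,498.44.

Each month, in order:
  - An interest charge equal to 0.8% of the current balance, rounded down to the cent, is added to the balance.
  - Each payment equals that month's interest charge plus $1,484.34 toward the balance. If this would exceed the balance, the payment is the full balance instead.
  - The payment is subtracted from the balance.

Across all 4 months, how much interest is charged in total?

Month 1: opening $4,498.44; interest $35.98 → $4,534.42; payment $1,520.32; balance $3,014.10
Month 2: opening $3,014.10; interest $24.11 → $3,038.21; payment $1,508.45; balance $1,529.76
Month 3: opening $1,529.76; interest $12.23 → $1,541.99; payment $1,496.57; balance $45.42
Month 4: opening $45.42; interest $0.36 → $45.78; payment $45.78; balance $0.00
Total interest: $35.98 + $24.11 + $12.23 + $0.36 = $72.68

$72.68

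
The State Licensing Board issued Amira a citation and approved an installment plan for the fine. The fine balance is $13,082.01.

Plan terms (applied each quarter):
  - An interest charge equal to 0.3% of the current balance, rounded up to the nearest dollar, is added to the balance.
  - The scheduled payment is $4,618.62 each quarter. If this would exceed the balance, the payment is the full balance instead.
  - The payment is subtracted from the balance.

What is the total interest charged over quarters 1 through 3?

Quarter 1: $13,082.01 +$40.00 interest = $13,122.01; pay $4,618.62 → $8,503.39
Quarter 2: $8,503.39 +$26.00 interest = $8,529.39; pay $4,618.62 → $3,910.77
Quarter 3: $3,910.77 +$12.00 interest = $3,922.77; pay $3,922.77 → $0.00
Total interest: $40.00 + $26.00 + $12.00 = $78.00

$78.00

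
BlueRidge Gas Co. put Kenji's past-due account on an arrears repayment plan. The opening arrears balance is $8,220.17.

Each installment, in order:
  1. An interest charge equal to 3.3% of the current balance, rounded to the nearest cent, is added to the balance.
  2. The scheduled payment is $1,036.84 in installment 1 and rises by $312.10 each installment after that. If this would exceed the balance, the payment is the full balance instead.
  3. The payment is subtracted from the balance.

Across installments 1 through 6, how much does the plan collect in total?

Installment 1: $8,220.17 +$271.27 interest = $8,491.44; pay $1,036.84 → $7,454.60
Installment 2: $7,454.60 +$246.00 interest = $7,700.60; pay $1,348.94 → $6,351.66
Installment 3: $6,351.66 +$209.60 interest = $6,561.26; pay $1,661.04 → $4,900.22
Installment 4: $4,900.22 +$161.71 interest = $5,061.93; pay $1,973.14 → $3,088.79
Installment 5: $3,088.79 +$101.93 interest = $3,190.72; pay $2,285.24 → $905.48
Installment 6: $905.48 +$29.88 interest = $935.36; pay $935.36 → $0.00
Total paid: $9,240.56

$9,240.56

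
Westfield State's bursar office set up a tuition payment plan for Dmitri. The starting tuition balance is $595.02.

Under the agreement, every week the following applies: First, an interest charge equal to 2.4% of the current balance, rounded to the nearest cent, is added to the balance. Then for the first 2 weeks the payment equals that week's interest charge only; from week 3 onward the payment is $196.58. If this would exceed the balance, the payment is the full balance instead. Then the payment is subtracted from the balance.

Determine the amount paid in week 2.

Week 1: opening $595.02; interest $14.28 → $609.30; payment $14.28; balance $595.02
Week 2: opening $595.02; interest $14.28 → $609.30; payment $14.28; balance $595.02

$14.28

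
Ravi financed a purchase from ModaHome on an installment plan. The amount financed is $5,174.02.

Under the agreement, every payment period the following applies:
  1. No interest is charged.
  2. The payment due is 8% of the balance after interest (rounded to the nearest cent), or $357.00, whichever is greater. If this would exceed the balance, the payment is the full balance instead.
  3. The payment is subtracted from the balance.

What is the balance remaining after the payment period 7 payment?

$2,594.29

# | Opening | Payment | End bal
1 | $5,174.02 | $413.92 | $4,760.10
2 | $4,760.10 | $380.81 | $4,379.29
3 | $4,379.29 | $357.00 | $4,022.29
4 | $4,022.29 | $357.00 | $3,665.29
5 | $3,665.29 | $357.00 | $3,308.29
6 | $3,308.29 | $357.00 | $2,951.29
7 | $2,951.29 | $357.00 | $2,594.29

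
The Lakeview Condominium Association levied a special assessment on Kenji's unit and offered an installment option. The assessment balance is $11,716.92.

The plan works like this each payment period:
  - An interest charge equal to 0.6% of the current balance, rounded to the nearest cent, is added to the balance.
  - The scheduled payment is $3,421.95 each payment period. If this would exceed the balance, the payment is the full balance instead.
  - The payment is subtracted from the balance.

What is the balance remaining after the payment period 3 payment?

Payment period 1: $11,716.92 +$70.30 interest = $11,787.22; pay $3,421.95 → $8,365.27
Payment period 2: $8,365.27 +$50.19 interest = $8,415.46; pay $3,421.95 → $4,993.51
Payment period 3: $4,993.51 +$29.96 interest = $5,023.47; pay $3,421.95 → $1,601.52

$1,601.52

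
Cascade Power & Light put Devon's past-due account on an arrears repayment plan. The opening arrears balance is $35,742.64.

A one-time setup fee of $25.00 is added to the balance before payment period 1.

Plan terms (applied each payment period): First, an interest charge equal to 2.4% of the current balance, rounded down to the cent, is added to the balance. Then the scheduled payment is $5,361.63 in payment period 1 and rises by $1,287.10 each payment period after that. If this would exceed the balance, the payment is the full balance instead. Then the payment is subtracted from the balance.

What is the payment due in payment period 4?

Payment period 1: opening $35,767.64; interest $858.42 → $36,626.06; payment $5,361.63; balance $31,264.43
Payment period 2: opening $31,264.43; interest $750.34 → $32,014.77; payment $6,648.73; balance $25,366.04
Payment period 3: opening $25,366.04; interest $608.78 → $25,974.82; payment $7,935.83; balance $18,038.99
Payment period 4: opening $18,038.99; interest $432.93 → $18,471.92; payment $9,222.93; balance $9,248.99

$9,222.93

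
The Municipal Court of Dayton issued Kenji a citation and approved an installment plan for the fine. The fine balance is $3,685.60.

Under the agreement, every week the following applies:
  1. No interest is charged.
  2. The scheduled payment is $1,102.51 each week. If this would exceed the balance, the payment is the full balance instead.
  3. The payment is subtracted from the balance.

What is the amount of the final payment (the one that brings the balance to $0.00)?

Week 1: opening $3,685.60; payment $1,102.51; balance $2,583.09
Week 2: opening $2,583.09; payment $1,102.51; balance $1,480.58
Week 3: opening $1,480.58; payment $1,102.51; balance $378.07
Week 4: opening $378.07; payment $378.07; balance $0.00

$378.07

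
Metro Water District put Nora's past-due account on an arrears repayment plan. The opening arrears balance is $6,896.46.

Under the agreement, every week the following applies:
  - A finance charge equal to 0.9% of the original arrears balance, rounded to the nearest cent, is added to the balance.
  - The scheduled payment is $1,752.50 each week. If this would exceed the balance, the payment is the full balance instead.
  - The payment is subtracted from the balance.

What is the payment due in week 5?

$196.81

Week 1: $6,896.46 +$62.07 interest = $6,958.53; pay $1,752.50 → $5,206.03
Week 2: $5,206.03 +$62.07 interest = $5,268.10; pay $1,752.50 → $3,515.60
Week 3: $3,515.60 +$62.07 interest = $3,577.67; pay $1,752.50 → $1,825.17
Week 4: $1,825.17 +$62.07 interest = $1,887.24; pay $1,752.50 → $134.74
Week 5: $134.74 +$62.07 interest = $196.81; pay $196.81 → $0.00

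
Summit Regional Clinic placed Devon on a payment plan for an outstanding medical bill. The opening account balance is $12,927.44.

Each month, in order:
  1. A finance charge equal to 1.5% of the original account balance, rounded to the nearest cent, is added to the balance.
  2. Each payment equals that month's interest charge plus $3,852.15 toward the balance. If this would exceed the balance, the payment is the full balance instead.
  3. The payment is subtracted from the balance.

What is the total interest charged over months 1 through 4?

$775.64

Month 1: opening $12,927.44; interest $193.91 → $13,121.35; payment $4,046.06; balance $9,075.29
Month 2: opening $9,075.29; interest $193.91 → $9,269.20; payment $4,046.06; balance $5,223.14
Month 3: opening $5,223.14; interest $193.91 → $5,417.05; payment $4,046.06; balance $1,370.99
Month 4: opening $1,370.99; interest $193.91 → $1,564.90; payment $1,564.90; balance $0.00
Total interest: $193.91 + $193.91 + $193.91 + $193.91 = $775.64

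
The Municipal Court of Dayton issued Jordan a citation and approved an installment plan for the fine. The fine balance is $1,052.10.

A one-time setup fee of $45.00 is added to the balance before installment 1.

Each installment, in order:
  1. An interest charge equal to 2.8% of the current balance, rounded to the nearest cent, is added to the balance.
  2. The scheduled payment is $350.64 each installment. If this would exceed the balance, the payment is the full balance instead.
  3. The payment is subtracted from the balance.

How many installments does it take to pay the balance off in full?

4

Installment 1: opening $1,097.10; interest $30.72 → $1,127.82; payment $350.64; balance $777.18
Installment 2: opening $777.18; interest $21.76 → $798.94; payment $350.64; balance $448.30
Installment 3: opening $448.30; interest $12.55 → $460.85; payment $350.64; balance $110.21
Installment 4: opening $110.21; interest $3.09 → $113.30; payment $113.30; balance $0.00
Balance reaches $0.00 in installment 4.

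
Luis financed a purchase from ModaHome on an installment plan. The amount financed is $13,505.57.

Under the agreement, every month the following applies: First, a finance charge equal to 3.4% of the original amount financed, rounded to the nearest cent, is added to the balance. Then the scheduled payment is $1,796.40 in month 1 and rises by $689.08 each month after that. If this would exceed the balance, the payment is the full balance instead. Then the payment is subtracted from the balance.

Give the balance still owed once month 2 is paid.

Month 1: $13,505.57 +$459.19 interest = $13,964.76; pay $1,796.40 → $12,168.36
Month 2: $12,168.36 +$459.19 interest = $12,627.55; pay $2,485.48 → $10,142.07

$10,142.07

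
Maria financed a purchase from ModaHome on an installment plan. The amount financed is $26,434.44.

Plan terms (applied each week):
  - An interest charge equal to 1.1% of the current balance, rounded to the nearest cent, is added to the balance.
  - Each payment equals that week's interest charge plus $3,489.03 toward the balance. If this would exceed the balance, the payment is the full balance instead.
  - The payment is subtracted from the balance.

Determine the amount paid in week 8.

Week 1: $26,434.44 +$290.78 interest = $26,725.22; pay $3,779.81 → $22,945.41
Week 2: $22,945.41 +$252.40 interest = $23,197.81; pay $3,741.43 → $19,456.38
Week 3: $19,456.38 +$214.02 interest = $19,670.40; pay $3,703.05 → $15,967.35
Week 4: $15,967.35 +$175.64 interest = $16,142.99; pay $3,664.67 → $12,478.32
Week 5: $12,478.32 +$137.26 interest = $12,615.58; pay $3,626.29 → $8,989.29
Week 6: $8,989.29 +$98.88 interest = $9,088.17; pay $3,587.91 → $5,500.26
Week 7: $5,500.26 +$60.50 interest = $5,560.76; pay $3,549.53 → $2,011.23
Week 8: $2,011.23 +$22.12 interest = $2,033.35; pay $2,033.35 → $0.00

$2,033.35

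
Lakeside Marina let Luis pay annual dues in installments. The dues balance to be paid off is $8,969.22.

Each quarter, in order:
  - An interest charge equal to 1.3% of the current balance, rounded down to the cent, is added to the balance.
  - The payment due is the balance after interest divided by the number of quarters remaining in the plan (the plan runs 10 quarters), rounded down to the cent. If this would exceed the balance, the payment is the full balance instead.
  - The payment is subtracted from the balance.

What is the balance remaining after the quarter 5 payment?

# | Opening | Interest | Payment | End bal
1 | $8,969.22 | $116.59 | $908.58 | $8,177.23
2 | $8,177.23 | $106.30 | $920.39 | $7,363.14
3 | $7,363.14 | $95.72 | $932.35 | $6,526.51
4 | $6,526.51 | $84.84 | $944.47 | $5,666.88
5 | $5,666.88 | $73.66 | $956.75 | $4,783.79

$4,783.79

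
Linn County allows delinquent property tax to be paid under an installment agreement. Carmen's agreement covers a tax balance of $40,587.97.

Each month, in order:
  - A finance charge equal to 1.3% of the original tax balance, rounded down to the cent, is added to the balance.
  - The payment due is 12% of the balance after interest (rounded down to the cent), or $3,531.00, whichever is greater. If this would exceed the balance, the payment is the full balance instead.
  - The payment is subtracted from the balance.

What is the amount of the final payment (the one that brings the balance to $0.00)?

Month 1: $40,587.97 +$527.64 interest = $41,115.61; pay $4,933.87 → $36,181.74
Month 2: $36,181.74 +$527.64 interest = $36,709.38; pay $4,405.12 → $32,304.26
Month 3: $32,304.26 +$527.64 interest = $32,831.90; pay $3,939.82 → $28,892.08
Month 4: $28,892.08 +$527.64 interest = $29,419.72; pay $3,531.00 → $25,888.72
Month 5: $25,888.72 +$527.64 interest = $26,416.36; pay $3,531.00 → $22,885.36
Month 6: $22,885.36 +$527.64 interest = $23,413.00; pay $3,531.00 → $19,882.00
Month 7: $19,882.00 +$527.64 interest = $20,409.64; pay $3,531.00 → $16,878.64
Month 8: $16,878.64 +$527.64 interest = $17,406.28; pay $3,531.00 → $13,875.28
Month 9: $13,875.28 +$527.64 interest = $14,402.92; pay $3,531.00 → $10,871.92
Month 10: $10,871.92 +$527.64 interest = $11,399.56; pay $3,531.00 → $7,868.56
Month 11: $7,868.56 +$527.64 interest = $8,396.20; pay $3,531.00 → $4,865.20
Month 12: $4,865.20 +$527.64 interest = $5,392.84; pay $3,531.00 → $1,861.84
Month 13: $1,861.84 +$527.64 interest = $2,389.48; pay $2,389.48 → $0.00

$2,389.48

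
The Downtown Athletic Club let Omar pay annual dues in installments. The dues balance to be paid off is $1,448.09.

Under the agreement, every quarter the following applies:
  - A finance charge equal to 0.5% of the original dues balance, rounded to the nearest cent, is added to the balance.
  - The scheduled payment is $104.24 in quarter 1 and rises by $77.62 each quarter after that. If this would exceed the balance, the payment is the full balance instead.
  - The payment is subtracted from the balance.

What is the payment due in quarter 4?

$337.10

Quarter 1: $1,448.09 +$7.24 interest = $1,455.33; pay $104.24 → $1,351.09
Quarter 2: $1,351.09 +$7.24 interest = $1,358.33; pay $181.86 → $1,176.47
Quarter 3: $1,176.47 +$7.24 interest = $1,183.71; pay $259.48 → $924.23
Quarter 4: $924.23 +$7.24 interest = $931.47; pay $337.10 → $594.37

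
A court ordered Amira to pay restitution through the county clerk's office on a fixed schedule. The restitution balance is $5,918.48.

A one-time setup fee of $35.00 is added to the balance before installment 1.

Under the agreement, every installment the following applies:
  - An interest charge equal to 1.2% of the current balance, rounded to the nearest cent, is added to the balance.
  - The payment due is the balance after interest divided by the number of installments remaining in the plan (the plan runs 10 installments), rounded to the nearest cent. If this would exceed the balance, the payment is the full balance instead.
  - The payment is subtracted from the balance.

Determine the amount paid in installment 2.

$609.72

Installment 1: $5,953.48 +$71.44 interest = $6,024.92; pay $602.49 → $5,422.43
Installment 2: $5,422.43 +$65.07 interest = $5,487.50; pay $609.72 → $4,877.78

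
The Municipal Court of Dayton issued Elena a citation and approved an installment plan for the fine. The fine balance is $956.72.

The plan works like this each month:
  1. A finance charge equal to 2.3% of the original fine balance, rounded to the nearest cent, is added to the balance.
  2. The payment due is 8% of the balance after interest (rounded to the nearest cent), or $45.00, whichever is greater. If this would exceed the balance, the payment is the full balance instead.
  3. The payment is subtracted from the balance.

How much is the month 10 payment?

$48.58

Month 1: $956.72 +$22.00 interest = $978.72; pay $78.30 → $900.42
Month 2: $900.42 +$22.00 interest = $922.42; pay $73.79 → $848.63
Month 3: $848.63 +$22.00 interest = $870.63; pay $69.65 → $800.98
Month 4: $800.98 +$22.00 interest = $822.98; pay $65.84 → $757.14
Month 5: $757.14 +$22.00 interest = $779.14; pay $62.33 → $716.81
Month 6: $716.81 +$22.00 interest = $738.81; pay $59.10 → $679.71
Month 7: $679.71 +$22.00 interest = $701.71; pay $56.14 → $645.57
Month 8: $645.57 +$22.00 interest = $667.57; pay $53.41 → $614.16
Month 9: $614.16 +$22.00 interest = $636.16; pay $50.89 → $585.27
Month 10: $585.27 +$22.00 interest = $607.27; pay $48.58 → $558.69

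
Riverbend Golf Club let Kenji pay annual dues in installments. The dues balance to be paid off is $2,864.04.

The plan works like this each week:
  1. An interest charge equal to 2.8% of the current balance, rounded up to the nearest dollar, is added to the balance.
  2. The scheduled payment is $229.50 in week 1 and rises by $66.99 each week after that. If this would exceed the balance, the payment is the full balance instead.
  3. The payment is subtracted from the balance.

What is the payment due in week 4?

Week 1: opening $2,864.04; interest $81.00 → $2,945.04; payment $229.50; balance $2,715.54
Week 2: opening $2,715.54; interest $77.00 → $2,792.54; payment $296.49; balance $2,496.05
Week 3: opening $2,496.05; interest $70.00 → $2,566.05; payment $363.48; balance $2,202.57
Week 4: opening $2,202.57; interest $62.00 → $2,264.57; payment $430.47; balance $1,834.10

$430.47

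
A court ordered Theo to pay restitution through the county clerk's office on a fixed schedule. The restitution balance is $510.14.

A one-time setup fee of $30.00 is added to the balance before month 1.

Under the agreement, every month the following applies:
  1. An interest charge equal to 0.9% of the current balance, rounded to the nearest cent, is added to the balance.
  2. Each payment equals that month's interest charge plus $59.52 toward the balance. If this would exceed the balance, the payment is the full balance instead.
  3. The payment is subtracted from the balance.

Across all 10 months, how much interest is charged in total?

$24.51

Month 1: $540.14 +$4.86 interest = $545.00; pay $64.38 → $480.62
Month 2: $480.62 +$4.33 interest = $484.95; pay $63.85 → $421.10
Month 3: $421.10 +$3.79 interest = $424.89; pay $63.31 → $361.58
Month 4: $361.58 +$3.25 interest = $364.83; pay $62.77 → $302.06
Month 5: $302.06 +$2.72 interest = $304.78; pay $62.24 → $242.54
Month 6: $242.54 +$2.18 interest = $244.72; pay $61.70 → $183.02
Month 7: $183.02 +$1.65 interest = $184.67; pay $61.17 → $123.50
Month 8: $123.50 +$1.11 interest = $124.61; pay $60.63 → $63.98
Month 9: $63.98 +$0.58 interest = $64.56; pay $60.10 → $4.46
Month 10: $4.46 +$0.04 interest = $4.50; pay $4.50 → $0.00
Total interest: $4.86 + $4.33 + $3.79 + $3.25 + $2.72 + $2.18 + $1.65 + $1.11 + $0.58 + $0.04 = $24.51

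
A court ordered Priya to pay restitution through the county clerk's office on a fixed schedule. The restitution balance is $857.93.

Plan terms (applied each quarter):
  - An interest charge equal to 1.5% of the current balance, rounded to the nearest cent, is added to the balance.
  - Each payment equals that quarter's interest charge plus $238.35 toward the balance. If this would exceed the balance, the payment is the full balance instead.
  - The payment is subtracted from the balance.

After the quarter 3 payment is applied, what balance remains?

Quarter 1: opening $857.93; interest $12.87 → $870.80; payment $251.22; balance $619.58
Quarter 2: opening $619.58; interest $9.29 → $628.87; payment $247.64; balance $381.23
Quarter 3: opening $381.23; interest $5.72 → $386.95; payment $244.07; balance $142.88

$142.88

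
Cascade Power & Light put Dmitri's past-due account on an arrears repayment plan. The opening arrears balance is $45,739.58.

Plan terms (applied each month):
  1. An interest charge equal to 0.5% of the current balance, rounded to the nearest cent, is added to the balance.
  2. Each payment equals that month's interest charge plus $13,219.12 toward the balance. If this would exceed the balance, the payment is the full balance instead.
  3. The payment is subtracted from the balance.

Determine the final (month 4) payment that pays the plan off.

Month 1: $45,739.58 +$228.70 interest = $45,968.28; pay $13,447.82 → $32,520.46
Month 2: $32,520.46 +$162.60 interest = $32,683.06; pay $13,381.72 → $19,301.34
Month 3: $19,301.34 +$96.51 interest = $19,397.85; pay $13,315.63 → $6,082.22
Month 4: $6,082.22 +$30.41 interest = $6,112.63; pay $6,112.63 → $0.00

$6,112.63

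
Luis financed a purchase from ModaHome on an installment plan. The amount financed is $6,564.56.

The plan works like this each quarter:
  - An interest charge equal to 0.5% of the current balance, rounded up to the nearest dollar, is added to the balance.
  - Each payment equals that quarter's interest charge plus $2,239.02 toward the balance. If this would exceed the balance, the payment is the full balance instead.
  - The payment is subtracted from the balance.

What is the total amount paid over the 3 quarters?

$6,630.56

Quarter 1: opening $6,564.56; interest $33.00 → $6,597.56; payment $2,272.02; balance $4,325.54
Quarter 2: opening $4,325.54; interest $22.00 → $4,347.54; payment $2,261.02; balance $2,086.52
Quarter 3: opening $2,086.52; interest $11.00 → $2,097.52; payment $2,097.52; balance $0.00
Total paid: $6,630.56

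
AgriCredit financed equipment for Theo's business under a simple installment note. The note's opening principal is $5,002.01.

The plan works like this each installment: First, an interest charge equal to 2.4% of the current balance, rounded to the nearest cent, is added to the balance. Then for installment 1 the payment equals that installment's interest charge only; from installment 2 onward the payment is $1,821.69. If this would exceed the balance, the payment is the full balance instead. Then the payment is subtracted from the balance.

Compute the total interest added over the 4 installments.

# | Opening | Interest | Payment | End bal
1 | $5,002.01 | $120.05 | $120.05 | $5,002.01
2 | $5,002.01 | $120.05 | $1,821.69 | $3,300.37
3 | $3,300.37 | $79.21 | $1,821.69 | $1,557.89
4 | $1,557.89 | $37.39 | $1,595.28 | $0.00
Total interest: $120.05 + $120.05 + $79.21 + $37.39 = $356.70

$356.70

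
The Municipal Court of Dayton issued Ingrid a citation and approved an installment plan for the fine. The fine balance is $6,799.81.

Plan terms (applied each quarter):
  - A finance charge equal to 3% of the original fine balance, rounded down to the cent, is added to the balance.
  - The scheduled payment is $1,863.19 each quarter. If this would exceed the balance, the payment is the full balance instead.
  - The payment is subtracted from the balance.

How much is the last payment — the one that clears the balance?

# | Opening | Interest | Payment | End bal
1 | $6,799.81 | $203.99 | $1,863.19 | $5,140.61
2 | $5,140.61 | $203.99 | $1,863.19 | $3,481.41
3 | $3,481.41 | $203.99 | $1,863.19 | $1,822.21
4 | $1,822.21 | $203.99 | $1,863.19 | $163.01
5 | $163.01 | $203.99 | $367.00 | $0.00

$367.00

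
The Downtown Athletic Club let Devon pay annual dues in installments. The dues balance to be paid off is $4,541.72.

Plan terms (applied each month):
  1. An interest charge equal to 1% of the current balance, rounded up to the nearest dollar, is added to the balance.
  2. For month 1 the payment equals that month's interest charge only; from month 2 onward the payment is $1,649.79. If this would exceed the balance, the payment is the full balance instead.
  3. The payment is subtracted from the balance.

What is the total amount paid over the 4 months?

Month 1: $4,541.72 +$46.00 interest = $4,587.72; pay $46.00 → $4,541.72
Month 2: $4,541.72 +$46.00 interest = $4,587.72; pay $1,649.79 → $2,937.93
Month 3: $2,937.93 +$30.00 interest = $2,967.93; pay $1,649.79 → $1,318.14
Month 4: $1,318.14 +$14.00 interest = $1,332.14; pay $1,332.14 → $0.00
Total paid: $4,677.72

$4,677.72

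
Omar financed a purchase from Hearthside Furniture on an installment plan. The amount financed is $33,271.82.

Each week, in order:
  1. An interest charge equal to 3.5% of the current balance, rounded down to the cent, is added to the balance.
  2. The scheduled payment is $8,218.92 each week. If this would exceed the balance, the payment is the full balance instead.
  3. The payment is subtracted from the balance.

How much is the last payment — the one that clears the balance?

$3,661.70

# | Opening | Interest | Payment | End bal
1 | $33,271.82 | $1,164.51 | $8,218.92 | $26,217.41
2 | $26,217.41 | $917.60 | $8,218.92 | $18,916.09
3 | $18,916.09 | $662.06 | $8,218.92 | $11,359.23
4 | $11,359.23 | $397.57 | $8,218.92 | $3,537.88
5 | $3,537.88 | $123.82 | $3,661.70 | $0.00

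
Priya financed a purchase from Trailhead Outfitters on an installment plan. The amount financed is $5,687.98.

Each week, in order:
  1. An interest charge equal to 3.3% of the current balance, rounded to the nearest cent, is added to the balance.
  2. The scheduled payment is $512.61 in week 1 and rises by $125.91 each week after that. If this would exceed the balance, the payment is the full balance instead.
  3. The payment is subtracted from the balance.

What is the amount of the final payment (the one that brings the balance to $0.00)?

Week 1: $5,687.98 +$187.70 interest = $5,875.68; pay $512.61 → $5,363.07
Week 2: $5,363.07 +$176.98 interest = $5,540.05; pay $638.52 → $4,901.53
Week 3: $4,901.53 +$161.75 interest = $5,063.28; pay $764.43 → $4,298.85
Week 4: $4,298.85 +$141.86 interest = $4,440.71; pay $890.34 → $3,550.37
Week 5: $3,550.37 +$117.16 interest = $3,667.53; pay $1,016.25 → $2,651.28
Week 6: $2,651.28 +$87.49 interest = $2,738.77; pay $1,142.16 → $1,596.61
Week 7: $1,596.61 +$52.69 interest = $1,649.30; pay $1,268.07 → $381.23
Week 8: $381.23 +$12.58 interest = $393.81; pay $393.81 → $0.00

$393.81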